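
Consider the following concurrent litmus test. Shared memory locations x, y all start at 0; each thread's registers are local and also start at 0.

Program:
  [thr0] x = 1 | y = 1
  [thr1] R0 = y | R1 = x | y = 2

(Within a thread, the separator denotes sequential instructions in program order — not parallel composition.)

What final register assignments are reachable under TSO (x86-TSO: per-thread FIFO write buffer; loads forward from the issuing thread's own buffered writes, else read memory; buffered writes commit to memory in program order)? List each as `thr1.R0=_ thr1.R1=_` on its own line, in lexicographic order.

outcome vector order: (thr1.R0,thr1.R1)
|TSO outcomes| = 3

thr1.R0=0 thr1.R1=0
thr1.R0=0 thr1.R1=1
thr1.R0=1 thr1.R1=1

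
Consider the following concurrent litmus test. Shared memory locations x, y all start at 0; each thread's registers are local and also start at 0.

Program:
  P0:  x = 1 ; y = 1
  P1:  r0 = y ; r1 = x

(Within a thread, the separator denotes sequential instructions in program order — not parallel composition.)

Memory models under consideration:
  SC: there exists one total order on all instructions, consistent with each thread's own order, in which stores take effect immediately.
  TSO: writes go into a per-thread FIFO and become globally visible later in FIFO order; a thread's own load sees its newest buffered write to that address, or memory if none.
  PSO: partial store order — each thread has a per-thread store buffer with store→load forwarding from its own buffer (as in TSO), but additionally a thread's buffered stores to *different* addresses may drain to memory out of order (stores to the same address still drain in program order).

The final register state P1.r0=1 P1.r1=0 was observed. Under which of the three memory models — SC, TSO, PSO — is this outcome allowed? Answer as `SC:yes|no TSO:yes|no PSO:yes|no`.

outcome vector order: (P1.r0,P1.r1)
under SC → <0 0> <0 1> <1 1>
under TSO → <0 0> <0 1> <1 1>
under PSO → <0 0> <0 1> <1 0> <1 1>
target <1 0> ∈ {PSO}

SC:no TSO:no PSO:yes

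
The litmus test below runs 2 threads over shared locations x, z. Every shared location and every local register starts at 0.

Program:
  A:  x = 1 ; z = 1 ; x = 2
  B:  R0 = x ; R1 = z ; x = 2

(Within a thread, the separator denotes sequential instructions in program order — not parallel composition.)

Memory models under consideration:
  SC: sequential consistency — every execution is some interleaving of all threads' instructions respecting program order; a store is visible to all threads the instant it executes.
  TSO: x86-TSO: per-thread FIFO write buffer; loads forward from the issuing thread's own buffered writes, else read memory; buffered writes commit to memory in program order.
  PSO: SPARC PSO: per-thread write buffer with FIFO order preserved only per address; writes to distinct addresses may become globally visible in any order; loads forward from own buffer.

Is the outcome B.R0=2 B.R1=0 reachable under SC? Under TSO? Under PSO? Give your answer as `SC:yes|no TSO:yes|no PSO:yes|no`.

SC:no TSO:no PSO:yes

outcome vector order: (B.R0,B.R1)
under SC → (0,0); (0,1); (1,0); (1,1); (2,1)
under TSO → (0,0); (0,1); (1,0); (1,1); (2,1)
under PSO → (0,0); (0,1); (1,0); (1,1); (2,0); (2,1)
target (2,0) ∈ {PSO}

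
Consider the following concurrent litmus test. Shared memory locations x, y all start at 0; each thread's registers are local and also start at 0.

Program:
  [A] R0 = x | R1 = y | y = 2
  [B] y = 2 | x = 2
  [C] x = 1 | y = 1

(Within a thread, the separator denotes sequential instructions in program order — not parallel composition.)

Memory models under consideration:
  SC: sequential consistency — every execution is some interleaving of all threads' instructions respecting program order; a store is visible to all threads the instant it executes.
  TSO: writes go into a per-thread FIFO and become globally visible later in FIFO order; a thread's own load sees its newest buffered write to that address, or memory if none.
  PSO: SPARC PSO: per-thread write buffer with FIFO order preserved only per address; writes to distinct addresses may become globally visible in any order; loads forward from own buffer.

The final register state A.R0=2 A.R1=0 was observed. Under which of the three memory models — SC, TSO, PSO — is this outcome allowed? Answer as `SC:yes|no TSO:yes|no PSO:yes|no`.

SC:no TSO:no PSO:yes

outcome vector order: (A.R0,A.R1)
SC: 8 outcomes — {00; 01; 02; 10; 11; 12; 21; 22}
TSO: 8 outcomes — {00; 01; 02; 10; 11; 12; 21; 22}
PSO: 9 outcomes — {00; 01; 02; 10; 11; 12; 20; 21; 22}
target 20 ∈ {PSO}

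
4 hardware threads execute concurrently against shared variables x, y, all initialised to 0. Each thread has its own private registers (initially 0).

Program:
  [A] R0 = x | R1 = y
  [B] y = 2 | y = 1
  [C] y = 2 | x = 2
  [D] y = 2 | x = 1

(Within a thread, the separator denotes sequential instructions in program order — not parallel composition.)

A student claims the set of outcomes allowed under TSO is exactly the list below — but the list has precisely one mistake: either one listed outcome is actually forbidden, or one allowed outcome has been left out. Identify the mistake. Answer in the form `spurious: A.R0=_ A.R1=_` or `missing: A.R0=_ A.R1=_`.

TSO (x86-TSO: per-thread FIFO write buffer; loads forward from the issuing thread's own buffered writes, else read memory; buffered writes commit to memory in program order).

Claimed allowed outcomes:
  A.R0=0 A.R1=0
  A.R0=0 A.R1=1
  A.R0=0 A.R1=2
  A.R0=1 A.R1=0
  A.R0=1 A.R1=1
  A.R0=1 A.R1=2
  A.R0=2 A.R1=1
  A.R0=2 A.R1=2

outcome vector order: (A.R0,A.R1)
[TSO] allowed = {<0 0> <0 1> <0 2> <1 1> <1 2> <2 1> <2 2>}
claimed∖TSO = {<1 0>}

spurious: A.R0=1 A.R1=0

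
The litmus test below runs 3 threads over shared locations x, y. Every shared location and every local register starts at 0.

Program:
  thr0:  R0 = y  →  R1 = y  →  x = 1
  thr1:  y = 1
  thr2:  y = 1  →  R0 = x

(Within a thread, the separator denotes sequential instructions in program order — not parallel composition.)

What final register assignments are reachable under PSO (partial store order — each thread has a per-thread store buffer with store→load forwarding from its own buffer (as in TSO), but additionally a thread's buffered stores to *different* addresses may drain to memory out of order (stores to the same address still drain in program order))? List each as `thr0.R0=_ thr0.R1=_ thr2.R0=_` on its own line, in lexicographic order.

outcome vector order: (thr0.R0,thr0.R1,thr2.R0)
|PSO outcomes| = 6

thr0.R0=0 thr0.R1=0 thr2.R0=0
thr0.R0=0 thr0.R1=0 thr2.R0=1
thr0.R0=0 thr0.R1=1 thr2.R0=0
thr0.R0=0 thr0.R1=1 thr2.R0=1
thr0.R0=1 thr0.R1=1 thr2.R0=0
thr0.R0=1 thr0.R1=1 thr2.R0=1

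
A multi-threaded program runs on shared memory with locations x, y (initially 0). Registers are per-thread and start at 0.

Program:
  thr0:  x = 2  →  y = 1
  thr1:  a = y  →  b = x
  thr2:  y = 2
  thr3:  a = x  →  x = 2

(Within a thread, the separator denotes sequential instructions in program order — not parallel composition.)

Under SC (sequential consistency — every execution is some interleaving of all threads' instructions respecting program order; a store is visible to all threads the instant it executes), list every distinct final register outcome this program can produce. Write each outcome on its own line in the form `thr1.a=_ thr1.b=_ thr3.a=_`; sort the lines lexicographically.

thr1.a=0 thr1.b=0 thr3.a=0
thr1.a=0 thr1.b=0 thr3.a=2
thr1.a=0 thr1.b=2 thr3.a=0
thr1.a=0 thr1.b=2 thr3.a=2
thr1.a=1 thr1.b=2 thr3.a=0
thr1.a=1 thr1.b=2 thr3.a=2
thr1.a=2 thr1.b=0 thr3.a=0
thr1.a=2 thr1.b=0 thr3.a=2
thr1.a=2 thr1.b=2 thr3.a=0
thr1.a=2 thr1.b=2 thr3.a=2

outcome vector order: (thr1.a,thr1.b,thr3.a)
|SC outcomes| = 10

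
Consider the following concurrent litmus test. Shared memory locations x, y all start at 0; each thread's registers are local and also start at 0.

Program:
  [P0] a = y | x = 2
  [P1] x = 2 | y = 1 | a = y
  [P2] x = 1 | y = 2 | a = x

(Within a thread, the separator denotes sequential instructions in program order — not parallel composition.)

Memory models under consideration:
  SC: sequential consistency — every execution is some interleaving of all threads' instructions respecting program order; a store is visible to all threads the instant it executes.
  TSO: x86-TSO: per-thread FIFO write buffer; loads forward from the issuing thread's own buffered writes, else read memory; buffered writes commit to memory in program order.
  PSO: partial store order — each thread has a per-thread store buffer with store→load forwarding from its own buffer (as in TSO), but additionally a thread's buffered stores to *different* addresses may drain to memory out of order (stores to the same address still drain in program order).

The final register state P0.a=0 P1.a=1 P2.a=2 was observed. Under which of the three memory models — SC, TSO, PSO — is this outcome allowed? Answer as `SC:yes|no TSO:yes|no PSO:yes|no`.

SC:yes TSO:yes PSO:yes

outcome vector order: (P0.a,P1.a,P2.a)
under SC → 011; 012; 021; 022; 111; 112; 121; 122; 211; 212; 221; 222
under TSO → 011; 012; 021; 022; 111; 112; 121; 122; 211; 212; 221; 222
under PSO → 011; 012; 021; 022; 111; 112; 121; 122; 211; 212; 221; 222
target 012 ∈ {SC,TSO,PSO}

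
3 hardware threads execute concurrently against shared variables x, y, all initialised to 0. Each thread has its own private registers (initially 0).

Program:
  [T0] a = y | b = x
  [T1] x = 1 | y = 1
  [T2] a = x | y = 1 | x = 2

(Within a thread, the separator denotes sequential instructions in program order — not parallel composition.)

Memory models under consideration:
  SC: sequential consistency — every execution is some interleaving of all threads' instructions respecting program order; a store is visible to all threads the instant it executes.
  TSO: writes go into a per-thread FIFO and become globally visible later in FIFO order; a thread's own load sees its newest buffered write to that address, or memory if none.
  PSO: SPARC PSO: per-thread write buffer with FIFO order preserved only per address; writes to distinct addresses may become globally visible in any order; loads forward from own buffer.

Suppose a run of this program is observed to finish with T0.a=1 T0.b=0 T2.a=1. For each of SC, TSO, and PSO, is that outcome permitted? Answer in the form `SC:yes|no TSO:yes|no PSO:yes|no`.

SC:no TSO:no PSO:yes

outcome vector order: (T0.a,T0.b,T2.a)
under SC → <0 0 0> <0 0 1> <0 1 0> <0 1 1> <0 2 0> <0 2 1> <1 0 0> <1 1 0> <1 1 1> <1 2 0> <1 2 1>
under TSO → <0 0 0> <0 0 1> <0 1 0> <0 1 1> <0 2 0> <0 2 1> <1 0 0> <1 1 0> <1 1 1> <1 2 0> <1 2 1>
under PSO → <0 0 0> <0 0 1> <0 1 0> <0 1 1> <0 2 0> <0 2 1> <1 0 0> <1 0 1> <1 1 0> <1 1 1> <1 2 0> <1 2 1>
target <1 0 1> ∈ {PSO}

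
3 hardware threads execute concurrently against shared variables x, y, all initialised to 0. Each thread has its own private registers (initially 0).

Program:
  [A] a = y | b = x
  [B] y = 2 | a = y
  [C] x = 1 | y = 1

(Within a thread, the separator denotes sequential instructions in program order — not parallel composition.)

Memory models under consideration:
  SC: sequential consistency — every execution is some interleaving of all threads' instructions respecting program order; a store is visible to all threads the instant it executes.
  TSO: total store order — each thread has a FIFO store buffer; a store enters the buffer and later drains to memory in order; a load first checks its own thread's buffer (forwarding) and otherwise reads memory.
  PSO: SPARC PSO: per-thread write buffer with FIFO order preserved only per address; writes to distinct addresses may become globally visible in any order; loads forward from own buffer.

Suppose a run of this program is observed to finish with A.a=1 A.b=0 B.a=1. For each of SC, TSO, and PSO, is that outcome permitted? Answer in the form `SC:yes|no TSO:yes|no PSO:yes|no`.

outcome vector order: (A.a,A.b,B.a)
[SC] allowed = {(0,0,1); (0,0,2); (0,1,1); (0,1,2); (1,1,1); (1,1,2); (2,0,1); (2,0,2); (2,1,1); (2,1,2)}
[TSO] allowed = {(0,0,1); (0,0,2); (0,1,1); (0,1,2); (1,1,1); (1,1,2); (2,0,1); (2,0,2); (2,1,1); (2,1,2)}
[PSO] allowed = {(0,0,1); (0,0,2); (0,1,1); (0,1,2); (1,0,1); (1,0,2); (1,1,1); (1,1,2); (2,0,1); (2,0,2); (2,1,1); (2,1,2)}
target (1,0,1) ∈ {PSO}

SC:no TSO:no PSO:yes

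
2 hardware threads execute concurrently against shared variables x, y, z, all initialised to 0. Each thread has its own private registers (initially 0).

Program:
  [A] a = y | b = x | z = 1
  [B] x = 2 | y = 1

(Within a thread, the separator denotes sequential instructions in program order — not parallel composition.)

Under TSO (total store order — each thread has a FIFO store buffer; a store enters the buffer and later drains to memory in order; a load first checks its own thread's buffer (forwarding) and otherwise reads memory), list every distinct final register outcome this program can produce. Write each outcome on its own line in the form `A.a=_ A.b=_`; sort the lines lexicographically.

outcome vector order: (A.a,A.b)
|TSO outcomes| = 3

A.a=0 A.b=0
A.a=0 A.b=2
A.a=1 A.b=2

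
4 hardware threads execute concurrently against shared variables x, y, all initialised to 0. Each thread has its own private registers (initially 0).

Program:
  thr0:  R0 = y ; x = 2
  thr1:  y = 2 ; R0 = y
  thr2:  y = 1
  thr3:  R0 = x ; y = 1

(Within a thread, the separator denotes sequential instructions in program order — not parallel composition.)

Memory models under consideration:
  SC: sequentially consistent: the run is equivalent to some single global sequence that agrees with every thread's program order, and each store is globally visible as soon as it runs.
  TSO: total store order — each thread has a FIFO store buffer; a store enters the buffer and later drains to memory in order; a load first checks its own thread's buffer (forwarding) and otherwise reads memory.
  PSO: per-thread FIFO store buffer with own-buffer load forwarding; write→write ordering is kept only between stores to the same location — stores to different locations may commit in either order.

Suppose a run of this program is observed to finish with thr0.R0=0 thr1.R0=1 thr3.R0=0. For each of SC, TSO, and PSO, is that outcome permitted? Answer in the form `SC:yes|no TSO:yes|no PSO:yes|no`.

SC:yes TSO:yes PSO:yes

outcome vector order: (thr0.R0,thr1.R0,thr3.R0)
under SC → (0,1,0), (0,1,2), (0,2,0), (0,2,2), (1,1,0), (1,1,2), (1,2,0), (1,2,2), (2,1,0), (2,1,2), (2,2,0), (2,2,2)
under TSO → (0,1,0), (0,1,2), (0,2,0), (0,2,2), (1,1,0), (1,1,2), (1,2,0), (1,2,2), (2,1,0), (2,1,2), (2,2,0), (2,2,2)
under PSO → (0,1,0), (0,1,2), (0,2,0), (0,2,2), (1,1,0), (1,1,2), (1,2,0), (1,2,2), (2,1,0), (2,1,2), (2,2,0), (2,2,2)
target (0,1,0) ∈ {SC,TSO,PSO}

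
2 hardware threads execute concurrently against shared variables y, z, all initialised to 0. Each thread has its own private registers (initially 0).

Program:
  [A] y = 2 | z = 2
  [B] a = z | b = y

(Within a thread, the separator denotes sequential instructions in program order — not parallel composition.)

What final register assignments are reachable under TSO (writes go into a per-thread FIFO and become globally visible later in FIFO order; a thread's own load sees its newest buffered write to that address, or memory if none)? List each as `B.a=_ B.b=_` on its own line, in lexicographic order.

outcome vector order: (B.a,B.b)
|TSO outcomes| = 3

B.a=0 B.b=0
B.a=0 B.b=2
B.a=2 B.b=2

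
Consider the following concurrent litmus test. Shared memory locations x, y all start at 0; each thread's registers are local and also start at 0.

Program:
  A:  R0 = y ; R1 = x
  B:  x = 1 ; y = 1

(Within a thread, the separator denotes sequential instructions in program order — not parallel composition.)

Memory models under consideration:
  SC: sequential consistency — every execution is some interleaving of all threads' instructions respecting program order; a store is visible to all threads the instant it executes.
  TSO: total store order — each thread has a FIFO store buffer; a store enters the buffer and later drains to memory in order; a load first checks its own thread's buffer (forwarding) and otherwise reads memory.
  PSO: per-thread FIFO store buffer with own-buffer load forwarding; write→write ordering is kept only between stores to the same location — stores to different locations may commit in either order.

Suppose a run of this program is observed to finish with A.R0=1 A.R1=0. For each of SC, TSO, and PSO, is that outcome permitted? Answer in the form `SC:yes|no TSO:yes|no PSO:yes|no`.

SC:no TSO:no PSO:yes

outcome vector order: (A.R0,A.R1)
SC: 3 outcomes — {0/0; 0/1; 1/1}
TSO: 3 outcomes — {0/0; 0/1; 1/1}
PSO: 4 outcomes — {0/0; 0/1; 1/0; 1/1}
target 1/0 ∈ {PSO}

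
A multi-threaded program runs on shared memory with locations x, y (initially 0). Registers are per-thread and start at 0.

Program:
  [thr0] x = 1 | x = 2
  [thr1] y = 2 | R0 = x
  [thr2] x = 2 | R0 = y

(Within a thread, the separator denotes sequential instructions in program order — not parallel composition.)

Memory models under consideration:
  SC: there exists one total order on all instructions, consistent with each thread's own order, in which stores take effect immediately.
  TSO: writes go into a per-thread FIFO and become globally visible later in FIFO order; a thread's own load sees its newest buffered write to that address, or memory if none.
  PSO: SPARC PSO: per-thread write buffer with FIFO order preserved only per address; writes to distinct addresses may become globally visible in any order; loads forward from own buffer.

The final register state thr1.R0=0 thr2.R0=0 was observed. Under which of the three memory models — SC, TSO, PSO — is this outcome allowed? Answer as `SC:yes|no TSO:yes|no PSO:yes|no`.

SC:no TSO:yes PSO:yes

outcome vector order: (thr1.R0,thr2.R0)
under SC → 0/2, 1/0, 1/2, 2/0, 2/2
under TSO → 0/0, 0/2, 1/0, 1/2, 2/0, 2/2
under PSO → 0/0, 0/2, 1/0, 1/2, 2/0, 2/2
target 0/0 ∈ {TSO,PSO}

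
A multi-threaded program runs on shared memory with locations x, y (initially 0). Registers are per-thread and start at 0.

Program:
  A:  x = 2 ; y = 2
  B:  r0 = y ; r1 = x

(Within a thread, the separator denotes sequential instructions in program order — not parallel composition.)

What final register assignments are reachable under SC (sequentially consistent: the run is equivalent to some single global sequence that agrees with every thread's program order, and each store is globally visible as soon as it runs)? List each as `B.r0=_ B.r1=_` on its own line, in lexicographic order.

outcome vector order: (B.r0,B.r1)
|SC outcomes| = 3

B.r0=0 B.r1=0
B.r0=0 B.r1=2
B.r0=2 B.r1=2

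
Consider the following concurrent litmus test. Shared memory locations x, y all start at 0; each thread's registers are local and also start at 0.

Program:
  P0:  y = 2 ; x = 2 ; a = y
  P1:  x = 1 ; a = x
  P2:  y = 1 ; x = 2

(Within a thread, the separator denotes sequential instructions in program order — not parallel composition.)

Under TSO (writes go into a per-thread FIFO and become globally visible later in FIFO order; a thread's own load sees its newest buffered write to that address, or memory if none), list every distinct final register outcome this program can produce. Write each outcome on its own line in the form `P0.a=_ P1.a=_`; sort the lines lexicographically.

P0.a=1 P1.a=1
P0.a=1 P1.a=2
P0.a=2 P1.a=1
P0.a=2 P1.a=2

outcome vector order: (P0.a,P1.a)
|TSO outcomes| = 4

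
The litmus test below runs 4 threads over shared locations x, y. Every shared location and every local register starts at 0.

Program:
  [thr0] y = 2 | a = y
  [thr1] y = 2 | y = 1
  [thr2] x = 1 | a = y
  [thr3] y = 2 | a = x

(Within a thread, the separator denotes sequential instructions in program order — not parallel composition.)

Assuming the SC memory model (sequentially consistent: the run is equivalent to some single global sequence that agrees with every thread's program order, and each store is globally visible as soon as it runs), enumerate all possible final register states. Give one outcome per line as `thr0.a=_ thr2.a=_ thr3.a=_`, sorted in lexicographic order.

thr0.a=1 thr2.a=0 thr3.a=1
thr0.a=1 thr2.a=1 thr3.a=0
thr0.a=1 thr2.a=1 thr3.a=1
thr0.a=1 thr2.a=2 thr3.a=0
thr0.a=1 thr2.a=2 thr3.a=1
thr0.a=2 thr2.a=0 thr3.a=1
thr0.a=2 thr2.a=1 thr3.a=0
thr0.a=2 thr2.a=1 thr3.a=1
thr0.a=2 thr2.a=2 thr3.a=0
thr0.a=2 thr2.a=2 thr3.a=1

outcome vector order: (thr0.a,thr2.a,thr3.a)
|SC outcomes| = 10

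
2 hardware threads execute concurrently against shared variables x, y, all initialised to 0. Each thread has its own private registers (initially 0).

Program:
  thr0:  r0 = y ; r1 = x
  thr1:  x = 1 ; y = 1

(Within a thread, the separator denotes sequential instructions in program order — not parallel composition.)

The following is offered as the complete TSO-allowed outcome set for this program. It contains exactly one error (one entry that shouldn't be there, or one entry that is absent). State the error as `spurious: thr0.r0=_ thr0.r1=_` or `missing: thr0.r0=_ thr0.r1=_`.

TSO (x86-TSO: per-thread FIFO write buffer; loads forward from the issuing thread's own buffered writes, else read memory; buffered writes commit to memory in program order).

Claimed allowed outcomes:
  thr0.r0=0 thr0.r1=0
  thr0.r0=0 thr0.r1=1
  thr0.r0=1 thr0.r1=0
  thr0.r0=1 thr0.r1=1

outcome vector order: (thr0.r0,thr0.r1)
TSO: 3 outcomes — {00 01 11}
claimed∖TSO = {10}

spurious: thr0.r0=1 thr0.r1=0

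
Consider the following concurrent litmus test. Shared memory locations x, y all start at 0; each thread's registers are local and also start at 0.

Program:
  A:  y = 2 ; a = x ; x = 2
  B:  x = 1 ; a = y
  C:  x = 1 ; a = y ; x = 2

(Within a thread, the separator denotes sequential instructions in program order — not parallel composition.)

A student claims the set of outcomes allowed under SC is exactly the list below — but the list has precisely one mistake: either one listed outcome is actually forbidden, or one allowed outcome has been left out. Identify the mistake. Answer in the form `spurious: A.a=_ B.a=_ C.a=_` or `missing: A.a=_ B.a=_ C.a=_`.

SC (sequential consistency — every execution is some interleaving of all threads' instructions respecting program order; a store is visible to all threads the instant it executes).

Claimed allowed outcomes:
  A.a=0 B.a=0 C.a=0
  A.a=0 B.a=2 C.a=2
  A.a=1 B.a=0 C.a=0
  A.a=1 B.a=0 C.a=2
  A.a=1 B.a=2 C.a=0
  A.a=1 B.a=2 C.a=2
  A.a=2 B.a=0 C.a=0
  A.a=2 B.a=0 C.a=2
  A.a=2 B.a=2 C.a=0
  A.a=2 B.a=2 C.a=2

outcome vector order: (A.a,B.a,C.a)
SC (9): (0,2,2) (1,0,0) (1,0,2) (1,2,0) (1,2,2) (2,0,0) (2,0,2) (2,2,0) (2,2,2)
claimed∖SC = {(0,0,0)}

spurious: A.a=0 B.a=0 C.a=0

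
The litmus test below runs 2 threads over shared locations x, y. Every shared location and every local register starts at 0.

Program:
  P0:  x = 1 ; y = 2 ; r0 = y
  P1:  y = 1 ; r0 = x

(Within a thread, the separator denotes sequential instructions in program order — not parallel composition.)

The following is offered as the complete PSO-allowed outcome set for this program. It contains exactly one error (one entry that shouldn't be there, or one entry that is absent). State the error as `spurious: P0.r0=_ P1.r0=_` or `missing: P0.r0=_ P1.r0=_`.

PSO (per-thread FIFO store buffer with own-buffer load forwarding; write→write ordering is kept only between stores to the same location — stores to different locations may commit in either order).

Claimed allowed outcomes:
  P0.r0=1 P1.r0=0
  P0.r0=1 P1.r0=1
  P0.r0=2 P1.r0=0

outcome vector order: (P0.r0,P1.r0)
PSO (4): <1 0>, <1 1>, <2 0>, <2 1>
PSO∖claimed = {<2 1>}

missing: P0.r0=2 P1.r0=1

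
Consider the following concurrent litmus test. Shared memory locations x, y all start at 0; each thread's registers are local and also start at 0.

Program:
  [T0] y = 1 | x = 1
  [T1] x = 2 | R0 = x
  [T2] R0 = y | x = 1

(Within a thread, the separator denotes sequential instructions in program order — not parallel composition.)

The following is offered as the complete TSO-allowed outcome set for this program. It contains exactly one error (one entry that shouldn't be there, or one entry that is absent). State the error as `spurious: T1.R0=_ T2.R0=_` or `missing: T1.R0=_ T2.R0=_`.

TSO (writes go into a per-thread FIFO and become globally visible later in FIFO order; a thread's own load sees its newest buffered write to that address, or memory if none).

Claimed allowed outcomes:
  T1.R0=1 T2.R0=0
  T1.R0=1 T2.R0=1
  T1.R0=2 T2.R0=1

outcome vector order: (T1.R0,T2.R0)
TSO (4): <1 0>; <1 1>; <2 0>; <2 1>
TSO∖claimed = {<2 0>}

missing: T1.R0=2 T2.R0=0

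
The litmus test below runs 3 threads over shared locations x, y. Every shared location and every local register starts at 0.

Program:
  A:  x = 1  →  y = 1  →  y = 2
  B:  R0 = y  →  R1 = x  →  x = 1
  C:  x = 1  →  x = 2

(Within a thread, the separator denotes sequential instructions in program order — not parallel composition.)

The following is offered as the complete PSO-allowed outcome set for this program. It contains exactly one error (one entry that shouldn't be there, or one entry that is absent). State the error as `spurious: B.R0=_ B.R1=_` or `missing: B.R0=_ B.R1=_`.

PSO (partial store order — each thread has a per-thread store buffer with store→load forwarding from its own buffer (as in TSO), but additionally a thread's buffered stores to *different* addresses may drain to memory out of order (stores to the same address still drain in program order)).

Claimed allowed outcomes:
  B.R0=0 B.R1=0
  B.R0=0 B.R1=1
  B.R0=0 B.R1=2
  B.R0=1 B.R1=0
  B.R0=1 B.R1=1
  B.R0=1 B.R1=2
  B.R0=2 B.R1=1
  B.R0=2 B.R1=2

missing: B.R0=2 B.R1=0

outcome vector order: (B.R0,B.R1)
[PSO] allowed = {(0,0), (0,1), (0,2), (1,0), (1,1), (1,2), (2,0), (2,1), (2,2)}
PSO∖claimed = {(2,0)}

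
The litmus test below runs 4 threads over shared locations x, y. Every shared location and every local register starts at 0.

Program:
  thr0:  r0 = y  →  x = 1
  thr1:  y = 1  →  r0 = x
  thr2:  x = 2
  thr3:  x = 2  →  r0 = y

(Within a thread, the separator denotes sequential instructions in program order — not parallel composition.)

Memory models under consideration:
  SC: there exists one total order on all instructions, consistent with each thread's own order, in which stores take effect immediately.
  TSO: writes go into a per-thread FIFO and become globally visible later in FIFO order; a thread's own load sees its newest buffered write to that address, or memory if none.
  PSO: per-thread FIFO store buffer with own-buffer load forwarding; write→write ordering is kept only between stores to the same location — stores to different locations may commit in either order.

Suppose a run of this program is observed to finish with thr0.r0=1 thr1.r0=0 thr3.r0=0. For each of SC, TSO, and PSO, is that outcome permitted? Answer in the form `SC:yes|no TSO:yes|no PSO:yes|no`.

outcome vector order: (thr0.r0,thr1.r0,thr3.r0)
SC (10): 0/0/1 0/1/0 0/1/1 0/2/0 0/2/1 1/0/1 1/1/0 1/1/1 1/2/0 1/2/1
TSO (12): 0/0/0 0/0/1 0/1/0 0/1/1 0/2/0 0/2/1 1/0/0 1/0/1 1/1/0 1/1/1 1/2/0 1/2/1
PSO (12): 0/0/0 0/0/1 0/1/0 0/1/1 0/2/0 0/2/1 1/0/0 1/0/1 1/1/0 1/1/1 1/2/0 1/2/1
target 1/0/0 ∈ {TSO,PSO}

SC:no TSO:yes PSO:yes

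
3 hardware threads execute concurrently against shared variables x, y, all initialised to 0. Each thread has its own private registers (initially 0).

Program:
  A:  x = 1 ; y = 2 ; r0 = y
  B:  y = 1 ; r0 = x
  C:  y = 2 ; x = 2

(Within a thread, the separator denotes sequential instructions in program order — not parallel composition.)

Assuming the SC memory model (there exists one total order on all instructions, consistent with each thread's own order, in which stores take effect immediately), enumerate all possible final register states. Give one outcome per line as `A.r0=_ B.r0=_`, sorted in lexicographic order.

outcome vector order: (A.r0,B.r0)
|SC outcomes| = 5

A.r0=1 B.r0=1
A.r0=1 B.r0=2
A.r0=2 B.r0=0
A.r0=2 B.r0=1
A.r0=2 B.r0=2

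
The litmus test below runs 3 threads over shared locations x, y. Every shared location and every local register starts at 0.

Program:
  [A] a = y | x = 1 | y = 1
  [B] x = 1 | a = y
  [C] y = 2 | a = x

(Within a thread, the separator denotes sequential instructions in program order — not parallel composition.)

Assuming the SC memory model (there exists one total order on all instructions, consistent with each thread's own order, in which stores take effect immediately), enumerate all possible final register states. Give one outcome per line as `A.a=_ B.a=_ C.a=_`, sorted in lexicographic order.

A.a=0 B.a=0 C.a=1
A.a=0 B.a=1 C.a=0
A.a=0 B.a=1 C.a=1
A.a=0 B.a=2 C.a=0
A.a=0 B.a=2 C.a=1
A.a=2 B.a=0 C.a=1
A.a=2 B.a=1 C.a=0
A.a=2 B.a=1 C.a=1
A.a=2 B.a=2 C.a=0
A.a=2 B.a=2 C.a=1

outcome vector order: (A.a,B.a,C.a)
|SC outcomes| = 10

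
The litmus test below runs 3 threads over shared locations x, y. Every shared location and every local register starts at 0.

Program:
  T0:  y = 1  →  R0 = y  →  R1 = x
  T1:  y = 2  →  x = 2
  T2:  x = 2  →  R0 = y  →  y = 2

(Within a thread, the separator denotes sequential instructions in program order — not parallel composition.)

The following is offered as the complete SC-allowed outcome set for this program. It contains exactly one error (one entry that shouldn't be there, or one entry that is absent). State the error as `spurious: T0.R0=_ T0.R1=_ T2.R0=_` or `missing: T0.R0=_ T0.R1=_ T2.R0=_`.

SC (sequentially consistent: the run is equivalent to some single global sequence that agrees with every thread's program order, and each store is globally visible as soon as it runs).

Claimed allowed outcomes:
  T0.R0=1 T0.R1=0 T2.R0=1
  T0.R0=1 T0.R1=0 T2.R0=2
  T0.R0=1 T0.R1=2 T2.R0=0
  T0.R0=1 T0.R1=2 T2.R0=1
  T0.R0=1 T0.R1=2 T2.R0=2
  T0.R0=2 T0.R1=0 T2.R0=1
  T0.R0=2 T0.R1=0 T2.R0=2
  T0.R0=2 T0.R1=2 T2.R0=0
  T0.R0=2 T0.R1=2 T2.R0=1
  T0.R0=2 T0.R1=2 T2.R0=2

outcome vector order: (T0.R0,T0.R1,T2.R0)
SC: 9 outcomes — {1/0/1 1/0/2 1/2/0 1/2/1 1/2/2 2/0/2 2/2/0 2/2/1 2/2/2}
claimed∖SC = {2/0/1}

spurious: T0.R0=2 T0.R1=0 T2.R0=1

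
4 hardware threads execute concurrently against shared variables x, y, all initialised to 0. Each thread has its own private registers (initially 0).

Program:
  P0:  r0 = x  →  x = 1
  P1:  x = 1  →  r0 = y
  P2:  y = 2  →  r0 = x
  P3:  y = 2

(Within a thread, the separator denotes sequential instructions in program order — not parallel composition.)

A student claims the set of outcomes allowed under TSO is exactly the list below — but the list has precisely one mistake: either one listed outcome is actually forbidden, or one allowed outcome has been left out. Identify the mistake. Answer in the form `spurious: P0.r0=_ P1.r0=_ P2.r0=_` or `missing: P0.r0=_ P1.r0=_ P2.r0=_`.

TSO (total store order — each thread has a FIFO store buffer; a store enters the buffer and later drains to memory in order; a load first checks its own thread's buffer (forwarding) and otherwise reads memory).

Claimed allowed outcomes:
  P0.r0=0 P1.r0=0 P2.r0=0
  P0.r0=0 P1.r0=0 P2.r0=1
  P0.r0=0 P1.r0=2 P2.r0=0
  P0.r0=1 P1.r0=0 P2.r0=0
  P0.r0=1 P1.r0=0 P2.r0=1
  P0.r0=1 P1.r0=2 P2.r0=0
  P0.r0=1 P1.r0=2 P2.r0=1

missing: P0.r0=0 P1.r0=2 P2.r0=1

outcome vector order: (P0.r0,P1.r0,P2.r0)
under TSO → <0 0 0>; <0 0 1>; <0 2 0>; <0 2 1>; <1 0 0>; <1 0 1>; <1 2 0>; <1 2 1>
TSO∖claimed = {<0 2 1>}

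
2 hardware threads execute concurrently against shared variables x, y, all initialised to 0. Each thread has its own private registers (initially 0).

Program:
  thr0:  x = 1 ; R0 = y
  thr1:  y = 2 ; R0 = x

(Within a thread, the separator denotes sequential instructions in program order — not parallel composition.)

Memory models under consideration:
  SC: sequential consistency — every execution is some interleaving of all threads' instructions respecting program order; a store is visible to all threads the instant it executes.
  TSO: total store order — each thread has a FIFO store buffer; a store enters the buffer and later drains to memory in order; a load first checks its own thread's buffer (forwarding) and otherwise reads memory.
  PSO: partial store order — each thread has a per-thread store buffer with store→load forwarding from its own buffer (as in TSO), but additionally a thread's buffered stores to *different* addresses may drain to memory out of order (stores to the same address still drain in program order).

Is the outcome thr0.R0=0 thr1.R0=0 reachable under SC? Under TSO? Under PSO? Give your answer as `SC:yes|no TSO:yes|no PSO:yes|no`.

outcome vector order: (thr0.R0,thr1.R0)
[SC] allowed = {<0 1>; <2 0>; <2 1>}
[TSO] allowed = {<0 0>; <0 1>; <2 0>; <2 1>}
[PSO] allowed = {<0 0>; <0 1>; <2 0>; <2 1>}
target <0 0> ∈ {TSO,PSO}

SC:no TSO:yes PSO:yes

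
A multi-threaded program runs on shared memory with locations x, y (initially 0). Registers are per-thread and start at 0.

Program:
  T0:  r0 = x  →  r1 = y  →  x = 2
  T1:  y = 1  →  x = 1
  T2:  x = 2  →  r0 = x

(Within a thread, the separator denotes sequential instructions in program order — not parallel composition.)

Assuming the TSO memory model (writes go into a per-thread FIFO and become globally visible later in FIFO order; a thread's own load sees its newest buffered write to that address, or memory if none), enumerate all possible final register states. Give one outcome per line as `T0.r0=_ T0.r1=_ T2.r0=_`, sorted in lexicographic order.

T0.r0=0 T0.r1=0 T2.r0=1
T0.r0=0 T0.r1=0 T2.r0=2
T0.r0=0 T0.r1=1 T2.r0=1
T0.r0=0 T0.r1=1 T2.r0=2
T0.r0=1 T0.r1=1 T2.r0=1
T0.r0=1 T0.r1=1 T2.r0=2
T0.r0=2 T0.r1=0 T2.r0=1
T0.r0=2 T0.r1=0 T2.r0=2
T0.r0=2 T0.r1=1 T2.r0=1
T0.r0=2 T0.r1=1 T2.r0=2

outcome vector order: (T0.r0,T0.r1,T2.r0)
|TSO outcomes| = 10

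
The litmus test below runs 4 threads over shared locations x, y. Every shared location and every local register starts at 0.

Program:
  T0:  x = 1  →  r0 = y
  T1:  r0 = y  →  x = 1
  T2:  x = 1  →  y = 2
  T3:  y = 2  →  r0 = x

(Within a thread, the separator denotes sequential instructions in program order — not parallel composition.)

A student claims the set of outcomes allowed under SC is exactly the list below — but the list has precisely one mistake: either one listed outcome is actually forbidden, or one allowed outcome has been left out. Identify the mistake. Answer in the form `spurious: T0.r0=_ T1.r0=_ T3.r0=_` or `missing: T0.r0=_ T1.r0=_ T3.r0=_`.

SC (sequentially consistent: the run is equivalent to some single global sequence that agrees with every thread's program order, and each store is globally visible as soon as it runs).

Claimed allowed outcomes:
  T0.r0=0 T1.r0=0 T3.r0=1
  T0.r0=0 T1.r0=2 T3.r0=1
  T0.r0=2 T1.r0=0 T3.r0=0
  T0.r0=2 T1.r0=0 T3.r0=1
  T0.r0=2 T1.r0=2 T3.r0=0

outcome vector order: (T0.r0,T1.r0,T3.r0)
SC: 6 outcomes — {001; 021; 200; 201; 220; 221}
SC∖claimed = {221}

missing: T0.r0=2 T1.r0=2 T3.r0=1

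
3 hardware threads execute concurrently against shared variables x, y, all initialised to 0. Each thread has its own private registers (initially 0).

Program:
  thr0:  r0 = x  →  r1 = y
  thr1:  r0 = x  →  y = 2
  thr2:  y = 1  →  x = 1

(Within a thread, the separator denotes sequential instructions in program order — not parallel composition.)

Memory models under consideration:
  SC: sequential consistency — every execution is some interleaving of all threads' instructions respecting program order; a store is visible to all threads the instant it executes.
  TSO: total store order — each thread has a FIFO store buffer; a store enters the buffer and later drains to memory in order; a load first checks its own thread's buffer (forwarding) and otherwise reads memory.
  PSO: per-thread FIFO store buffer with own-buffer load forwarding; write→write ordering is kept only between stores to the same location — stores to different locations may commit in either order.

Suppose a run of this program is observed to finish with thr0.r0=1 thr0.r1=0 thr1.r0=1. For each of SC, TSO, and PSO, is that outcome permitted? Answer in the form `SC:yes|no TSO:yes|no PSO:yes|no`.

SC:no TSO:no PSO:yes

outcome vector order: (thr0.r0,thr0.r1,thr1.r0)
under SC → (0,0,0) (0,0,1) (0,1,0) (0,1,1) (0,2,0) (0,2,1) (1,1,0) (1,1,1) (1,2,0) (1,2,1)
under TSO → (0,0,0) (0,0,1) (0,1,0) (0,1,1) (0,2,0) (0,2,1) (1,1,0) (1,1,1) (1,2,0) (1,2,1)
under PSO → (0,0,0) (0,0,1) (0,1,0) (0,1,1) (0,2,0) (0,2,1) (1,0,0) (1,0,1) (1,1,0) (1,1,1) (1,2,0) (1,2,1)
target (1,0,1) ∈ {PSO}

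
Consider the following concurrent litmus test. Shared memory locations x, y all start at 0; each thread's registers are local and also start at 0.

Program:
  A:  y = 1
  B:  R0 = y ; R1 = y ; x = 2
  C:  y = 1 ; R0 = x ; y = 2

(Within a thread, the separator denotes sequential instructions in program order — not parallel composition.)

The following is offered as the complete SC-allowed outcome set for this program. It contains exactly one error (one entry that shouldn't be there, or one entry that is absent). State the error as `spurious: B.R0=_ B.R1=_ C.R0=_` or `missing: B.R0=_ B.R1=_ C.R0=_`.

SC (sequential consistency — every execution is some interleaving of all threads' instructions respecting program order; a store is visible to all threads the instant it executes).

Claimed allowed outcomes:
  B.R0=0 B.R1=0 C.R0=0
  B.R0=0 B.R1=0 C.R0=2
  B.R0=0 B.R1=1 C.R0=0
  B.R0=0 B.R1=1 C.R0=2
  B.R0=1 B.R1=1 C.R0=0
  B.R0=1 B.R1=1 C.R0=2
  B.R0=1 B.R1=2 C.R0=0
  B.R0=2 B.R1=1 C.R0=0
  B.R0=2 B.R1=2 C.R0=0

outcome vector order: (B.R0,B.R1,C.R0)
SC: 10 outcomes — {0/0/0, 0/0/2, 0/1/0, 0/1/2, 0/2/0, 1/1/0, 1/1/2, 1/2/0, 2/1/0, 2/2/0}
SC∖claimed = {0/2/0}

missing: B.R0=0 B.R1=2 C.R0=0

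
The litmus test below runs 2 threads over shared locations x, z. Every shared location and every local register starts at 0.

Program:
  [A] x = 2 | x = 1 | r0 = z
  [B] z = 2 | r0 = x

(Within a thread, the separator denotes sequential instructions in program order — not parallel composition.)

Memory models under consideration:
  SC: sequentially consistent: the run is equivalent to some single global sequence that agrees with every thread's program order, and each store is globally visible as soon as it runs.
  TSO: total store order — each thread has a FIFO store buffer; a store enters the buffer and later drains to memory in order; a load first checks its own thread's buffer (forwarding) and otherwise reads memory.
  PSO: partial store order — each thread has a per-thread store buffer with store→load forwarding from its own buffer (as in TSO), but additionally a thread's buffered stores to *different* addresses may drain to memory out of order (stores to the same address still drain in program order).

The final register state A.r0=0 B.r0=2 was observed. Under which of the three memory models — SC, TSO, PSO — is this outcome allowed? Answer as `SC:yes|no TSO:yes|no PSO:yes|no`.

outcome vector order: (A.r0,B.r0)
[SC] allowed = {01 20 21 22}
[TSO] allowed = {00 01 02 20 21 22}
[PSO] allowed = {00 01 02 20 21 22}
target 02 ∈ {TSO,PSO}

SC:no TSO:yes PSO:yes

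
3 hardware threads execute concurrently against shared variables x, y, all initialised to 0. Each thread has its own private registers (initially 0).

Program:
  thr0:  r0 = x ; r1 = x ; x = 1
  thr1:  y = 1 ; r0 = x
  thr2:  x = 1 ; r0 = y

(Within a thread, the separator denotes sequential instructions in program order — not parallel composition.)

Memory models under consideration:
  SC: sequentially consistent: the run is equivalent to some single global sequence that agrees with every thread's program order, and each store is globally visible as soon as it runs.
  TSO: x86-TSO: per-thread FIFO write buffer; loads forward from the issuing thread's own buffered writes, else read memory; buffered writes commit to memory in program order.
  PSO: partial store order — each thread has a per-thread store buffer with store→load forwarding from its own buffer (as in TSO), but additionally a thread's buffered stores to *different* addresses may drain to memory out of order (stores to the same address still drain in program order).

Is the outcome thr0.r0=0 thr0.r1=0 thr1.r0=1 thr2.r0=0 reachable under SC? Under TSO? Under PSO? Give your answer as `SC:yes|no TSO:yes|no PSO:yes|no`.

outcome vector order: (thr0.r0,thr0.r1,thr1.r0,thr2.r0)
under SC → <0 0 0 1>, <0 0 1 0>, <0 0 1 1>, <0 1 0 1>, <0 1 1 0>, <0 1 1 1>, <1 1 0 1>, <1 1 1 0>, <1 1 1 1>
under TSO → <0 0 0 0>, <0 0 0 1>, <0 0 1 0>, <0 0 1 1>, <0 1 0 0>, <0 1 0 1>, <0 1 1 0>, <0 1 1 1>, <1 1 0 0>, <1 1 0 1>, <1 1 1 0>, <1 1 1 1>
under PSO → <0 0 0 0>, <0 0 0 1>, <0 0 1 0>, <0 0 1 1>, <0 1 0 0>, <0 1 0 1>, <0 1 1 0>, <0 1 1 1>, <1 1 0 0>, <1 1 0 1>, <1 1 1 0>, <1 1 1 1>
target <0 0 1 0> ∈ {SC,TSO,PSO}

SC:yes TSO:yes PSO:yes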